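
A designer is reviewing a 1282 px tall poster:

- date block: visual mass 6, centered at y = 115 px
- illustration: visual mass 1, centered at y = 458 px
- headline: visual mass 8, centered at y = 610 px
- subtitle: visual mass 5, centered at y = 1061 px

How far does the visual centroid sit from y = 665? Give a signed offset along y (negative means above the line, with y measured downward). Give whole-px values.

Weights sum to 6 + 1 + 8 + 5 = 20.
Σw·y = 6·115 + 1·458 + 8·610 + 5·1061 = 11333, so ȳ = 11333/20 ≈ 566.65.
Against y = 665, that's 566.65 − 665 = -98.35.

≈ -98 px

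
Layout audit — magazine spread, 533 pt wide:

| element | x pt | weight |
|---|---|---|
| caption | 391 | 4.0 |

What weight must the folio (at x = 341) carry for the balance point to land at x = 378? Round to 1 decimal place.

Known: weight 4.0 with moment 4.0·391 = 1564.0.
For the centroid to hit 378: (1564.0 + w·341) / (4.0 + w) = 378.
So w = (378·4.0 − 1564.0)/(341 − 378) = -52.0/-37 ≈ 1.41.

w ≈ 1.4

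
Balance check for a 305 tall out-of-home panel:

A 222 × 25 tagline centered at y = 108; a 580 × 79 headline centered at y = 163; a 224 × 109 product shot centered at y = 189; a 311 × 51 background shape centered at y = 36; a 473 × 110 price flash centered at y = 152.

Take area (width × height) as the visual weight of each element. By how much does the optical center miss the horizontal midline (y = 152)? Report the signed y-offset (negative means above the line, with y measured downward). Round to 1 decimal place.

≈ -4.7

Areas: tagline 222·25 = 5550, headline 580·79 = 45820, product shot 224·109 = 24416, background shape 311·51 = 15861, price flash 473·110 = 52030. Total weight = 143677.
y-moment: 5550·108 + 45820·163 + 24416·189 + 15861·36 + 52030·152 = 21162240; centroid 21162240/143677 ≈ 147.29.
Difference: 147.29 − 152 ≈ -4.71.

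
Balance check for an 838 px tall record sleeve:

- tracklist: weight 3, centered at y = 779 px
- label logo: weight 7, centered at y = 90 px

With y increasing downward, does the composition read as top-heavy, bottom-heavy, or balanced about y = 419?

top-heavy

Total weight = 3 + 7 = 10.
Σw·y = 3·779 + 7·90 = 2967, so ȳ = 2967/10 ≈ 296.70.
296.7 lies above (smaller y than) the midline 419, so the layout is top-heavy.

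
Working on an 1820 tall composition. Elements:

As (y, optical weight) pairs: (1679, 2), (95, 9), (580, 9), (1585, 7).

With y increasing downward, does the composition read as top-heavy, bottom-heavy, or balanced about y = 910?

top-heavy

Weights sum to 2 + 9 + 9 + 7 = 27.
Σw·y = 2·1679 + 9·95 + 9·580 + 7·1585 = 20528, so ȳ = 20528/27 ≈ 760.30.
Since 760.3 is above (smaller y than) 910, the composition reads top-heavy.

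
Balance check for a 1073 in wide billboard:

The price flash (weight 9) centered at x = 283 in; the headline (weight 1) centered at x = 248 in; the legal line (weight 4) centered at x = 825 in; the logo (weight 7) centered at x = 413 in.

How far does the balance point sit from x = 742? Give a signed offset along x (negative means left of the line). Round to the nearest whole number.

Total weight = 9 + 1 + 4 + 7 = 21.
x-moment: 9·283 + 1·248 + 4·825 + 7·413 = 8986; centroid 8986/21 ≈ 427.90.
Difference: 427.90 − 742 ≈ -314.10.

≈ -314 in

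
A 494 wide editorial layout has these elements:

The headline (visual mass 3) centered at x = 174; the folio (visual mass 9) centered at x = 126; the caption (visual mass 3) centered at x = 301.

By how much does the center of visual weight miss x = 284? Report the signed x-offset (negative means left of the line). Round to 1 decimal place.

≈ -113.4

Σw = 3 + 9 + 3 = 15.
x: (3·174 + 9·126 + 3·301) / 15 = 2559 / 15 ≈ 170.60
Difference: 170.60 − 284 ≈ -113.40.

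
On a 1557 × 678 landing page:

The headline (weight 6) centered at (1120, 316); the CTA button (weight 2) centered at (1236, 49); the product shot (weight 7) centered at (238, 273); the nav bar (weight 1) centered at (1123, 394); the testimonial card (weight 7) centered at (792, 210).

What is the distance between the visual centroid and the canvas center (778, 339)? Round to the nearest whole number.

Weights sum to 6 + 2 + 7 + 1 + 7 = 23.
x-moment: 6·1120 + 2·1236 + 7·238 + 1·1123 + 7·792 = 17525; centroid 17525/23 ≈ 761.96.
y-moment: 6·316 + 2·49 + 7·273 + 1·394 + 7·210 = 5769; centroid 5769/23 ≈ 250.83.
Relative to (778, 339): Δ = (-16.04, -88.17); |Δ| = √(-16.04² + -88.17²) ≈ 89.62.

≈ 90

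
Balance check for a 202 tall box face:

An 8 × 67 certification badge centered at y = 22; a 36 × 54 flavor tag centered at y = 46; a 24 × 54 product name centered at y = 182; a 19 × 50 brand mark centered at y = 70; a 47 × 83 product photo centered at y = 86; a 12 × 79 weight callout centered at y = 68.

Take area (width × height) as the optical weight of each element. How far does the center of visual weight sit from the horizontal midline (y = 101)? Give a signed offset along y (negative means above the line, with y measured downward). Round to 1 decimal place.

Areas: certification badge 8·67 = 536, flavor tag 36·54 = 1944, product name 24·54 = 1296, brand mark 19·50 = 950, product photo 47·83 = 3901, weight callout 12·79 = 948. Total weight = 9575.
y: moment 803538 / weight 9575 ≈ 83.92
Difference: 83.92 − 101 ≈ -17.08.

≈ -17.1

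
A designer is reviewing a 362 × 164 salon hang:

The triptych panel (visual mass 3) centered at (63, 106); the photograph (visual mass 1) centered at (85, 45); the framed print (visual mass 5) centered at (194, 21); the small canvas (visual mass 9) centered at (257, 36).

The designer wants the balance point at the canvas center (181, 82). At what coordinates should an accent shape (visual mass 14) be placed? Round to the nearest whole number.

(160, 131)

After adding the accent shape, total weight = 3 + 1 + 5 + 9 + 14 = 32.
x: need Σw·x = 32·181 = 5792. Existing = 3·63 + 1·85 + 5·194 + 9·257 = 3557. Remainder 2235 / 14 ≈ 159.64.
y: need Σw·y = 32·82 = 2624. Existing = 3·106 + 1·45 + 5·21 + 9·36 = 792. Remainder 1832 / 14 ≈ 130.86.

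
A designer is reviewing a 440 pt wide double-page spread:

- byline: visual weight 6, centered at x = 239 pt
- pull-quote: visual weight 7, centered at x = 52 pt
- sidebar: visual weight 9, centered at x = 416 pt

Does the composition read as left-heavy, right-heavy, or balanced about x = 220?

right-heavy

Σw = 6 + 7 + 9 = 22.
x-moment: 6·239 + 7·52 + 9·416 = 5542; centroid 5542/22 ≈ 251.91.
251.9 lies right of the midline 220, so the layout is right-heavy.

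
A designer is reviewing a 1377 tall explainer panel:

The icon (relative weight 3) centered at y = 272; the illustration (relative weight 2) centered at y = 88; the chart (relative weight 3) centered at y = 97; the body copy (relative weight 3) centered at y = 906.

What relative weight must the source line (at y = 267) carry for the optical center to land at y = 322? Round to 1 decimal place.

Existing Σw = 11 (3 + 2 + 3 + 3); existing moment 3·272 + 2·88 + 3·97 + 3·906 = 4001.
Balance at y = 322 requires (4001 + w·267) / (11 + w) = 322.
So w = (322·11 − 4001)/(267 − 322) = -459/-55 ≈ 8.35.

w ≈ 8.3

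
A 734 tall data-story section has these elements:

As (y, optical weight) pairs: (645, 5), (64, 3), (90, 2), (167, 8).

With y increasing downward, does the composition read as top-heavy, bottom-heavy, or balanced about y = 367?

top-heavy

Σw = 5 + 3 + 2 + 8 = 18.
y-moment: 5·645 + 3·64 + 2·90 + 8·167 = 4933; centroid 4933/18 ≈ 274.06.
274.1 vs midline 367 → top-heavy.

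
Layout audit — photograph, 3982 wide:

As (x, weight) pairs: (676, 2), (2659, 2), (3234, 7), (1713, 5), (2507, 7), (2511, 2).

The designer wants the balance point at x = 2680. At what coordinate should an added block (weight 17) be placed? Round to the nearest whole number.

After adding the added block, total weight = 2 + 2 + 7 + 5 + 7 + 2 + 17 = 42.
x: need Σw·x = 42·2680 = 112560. Existing = 2·676 + 2·2659 + 7·3234 + 5·1713 + 7·2507 + 2·2511 = 60444. Remainder 52116 / 17 ≈ 3065.65.

x ≈ 3066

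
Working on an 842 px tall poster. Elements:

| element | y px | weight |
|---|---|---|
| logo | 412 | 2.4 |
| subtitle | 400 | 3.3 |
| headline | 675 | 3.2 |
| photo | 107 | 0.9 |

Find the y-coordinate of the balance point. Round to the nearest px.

Total weight = 2.4 + 3.3 + 3.2 + 0.9 = 9.8.
y: (2.4·412 + 3.3·400 + 3.2·675 + 0.9·107) / 9.8 = 4565.1 / 9.8 ≈ 465.83

y ≈ 466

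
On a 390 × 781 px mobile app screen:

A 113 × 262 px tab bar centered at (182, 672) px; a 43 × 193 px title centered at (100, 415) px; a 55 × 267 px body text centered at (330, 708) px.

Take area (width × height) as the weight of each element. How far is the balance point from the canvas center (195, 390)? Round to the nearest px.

≈ 252 px

Areas → weights: tab bar 113·262 = 29606, title 43·193 = 8299, body text 55·267 = 14685; Σw = 52590.
Σw·x = 29606·182 + 8299·100 + 14685·330 = 11064242, so x̄ = 11064242/52590 ≈ 210.39.
Σw·y = 29606·672 + 8299·415 + 14685·708 = 33736297, so ȳ = 33736297/52590 ≈ 641.50.
From (195, 390): dx = 15.39, dy = 251.50, so the distance is √(dx²+dy²) ≈ 251.97.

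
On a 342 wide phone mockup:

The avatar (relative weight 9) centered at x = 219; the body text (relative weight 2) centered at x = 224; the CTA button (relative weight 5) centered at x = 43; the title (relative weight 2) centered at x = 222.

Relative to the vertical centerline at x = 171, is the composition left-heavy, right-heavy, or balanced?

balanced

Σw = 9 + 2 + 5 + 2 = 18.
Σw·x = 9·219 + 2·224 + 5·43 + 2·222 = 3078, so x̄ = 3078/18 ≈ 171.00.
The centroid 171.00 matches the midline at 171, so the layout is balanced.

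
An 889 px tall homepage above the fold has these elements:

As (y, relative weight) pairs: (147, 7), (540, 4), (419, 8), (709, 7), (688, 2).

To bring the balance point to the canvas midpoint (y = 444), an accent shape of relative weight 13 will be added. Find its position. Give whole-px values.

y ≈ 410

After adding the accent shape, total weight = 7 + 4 + 8 + 7 + 2 + 13 = 41.
Along y: (12880 + 13·y) / 41 = 444 (existing moment 7·147 + 4·540 + 8·419 + 7·709 + 2·688 = 12880) ⇒ y = (18204 − 12880) / 13 ≈ 409.54.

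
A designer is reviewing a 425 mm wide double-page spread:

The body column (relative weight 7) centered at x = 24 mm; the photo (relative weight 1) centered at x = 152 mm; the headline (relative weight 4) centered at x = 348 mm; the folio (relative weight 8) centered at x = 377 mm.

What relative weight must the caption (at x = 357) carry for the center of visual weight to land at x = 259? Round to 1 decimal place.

Existing Σw = 20 (7 + 1 + 4 + 8); existing moment 7·24 + 1·152 + 4·348 + 8·377 = 4728.
Set Σw·x/Σw = 259: (4728 + 357w) = 259·(20 + w).
Solving: w = (259·20 − 4728) / (357 − 259) = 452 / 98 ≈ 4.61.

w ≈ 4.6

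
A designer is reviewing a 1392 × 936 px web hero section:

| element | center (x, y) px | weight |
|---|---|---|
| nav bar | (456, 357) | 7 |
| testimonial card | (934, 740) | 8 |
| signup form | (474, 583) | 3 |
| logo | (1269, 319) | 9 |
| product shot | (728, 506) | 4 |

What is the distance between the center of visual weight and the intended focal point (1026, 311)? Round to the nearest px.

≈ 247 px

Weights sum to 7 + 8 + 3 + 9 + 4 = 31.
Σw·x = 7·456 + 8·934 + 3·474 + 9·1269 + 4·728 = 26419, so x̄ = 26419/31 ≈ 852.23.
Σw·y = 7·357 + 8·740 + 3·583 + 9·319 + 4·506 = 15063, so ȳ = 15063/31 ≈ 485.90.
Offset from (1026, 311): Δx ≈ -173.77, Δy ≈ 174.90; distance = √(Δx² + Δy²) ≈ 246.55.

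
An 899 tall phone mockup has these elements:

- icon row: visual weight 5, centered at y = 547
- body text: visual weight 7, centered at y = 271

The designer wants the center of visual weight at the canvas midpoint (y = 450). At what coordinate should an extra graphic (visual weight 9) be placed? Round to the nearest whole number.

After adding the extra graphic, total weight = 5 + 7 + 9 = 21.
Along y: (4632 + 9·y) / 21 = 450 (existing moment 5·547 + 7·271 = 4632) ⇒ y = (9450 − 4632) / 9 ≈ 535.33.

y ≈ 535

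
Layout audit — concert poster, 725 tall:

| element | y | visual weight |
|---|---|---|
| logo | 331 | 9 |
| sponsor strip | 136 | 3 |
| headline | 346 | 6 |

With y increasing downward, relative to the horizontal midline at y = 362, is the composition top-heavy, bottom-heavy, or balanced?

top-heavy

Total weight = 9 + 3 + 6 = 18.
Σw·y = 9·331 + 3·136 + 6·346 = 5463, so ȳ = 5463/18 ≈ 303.50.
Since 303.5 is above (smaller y than) 362, the composition reads top-heavy.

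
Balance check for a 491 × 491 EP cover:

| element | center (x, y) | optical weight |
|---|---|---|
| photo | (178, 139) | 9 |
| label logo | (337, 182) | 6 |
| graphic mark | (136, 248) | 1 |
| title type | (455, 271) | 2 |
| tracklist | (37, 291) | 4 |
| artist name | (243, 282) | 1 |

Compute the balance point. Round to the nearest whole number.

Total weight = 9 + 6 + 1 + 2 + 4 + 1 = 23.
x: (9·178 + 6·337 + 1·136 + 2·455 + 4·37 + 1·243) / 23 = 5061 / 23 ≈ 220.04
y: (9·139 + 6·182 + 1·248 + 2·271 + 4·291 + 1·282) / 23 = 4579 / 23 ≈ 199.09

(220, 199)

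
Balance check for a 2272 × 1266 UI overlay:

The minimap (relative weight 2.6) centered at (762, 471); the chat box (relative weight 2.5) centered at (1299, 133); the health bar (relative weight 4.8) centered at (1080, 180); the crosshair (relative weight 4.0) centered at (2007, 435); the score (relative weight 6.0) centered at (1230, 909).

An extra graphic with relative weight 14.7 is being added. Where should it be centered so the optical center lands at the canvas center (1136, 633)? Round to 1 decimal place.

(917.3, 835.8)

With the extra graphic, Σw becomes 2.6 + 2.5 + 4.8 + 4.0 + 6.0 + 14.7 = 34.6.
x: target moment 34.6×1136 = 39305.6; current 2.6·762 + 2.5·1299 + 4.8·1080 + 4.0·2007 + 6.0·1230 = 25820.7; the extra graphic supplies 13484.9, so x = 13484.9/14.7 ≈ 917.34.
y: target moment 34.6×633 = 21901.8; current 2.6·471 + 2.5·133 + 4.8·180 + 4.0·435 + 6.0·909 = 9615.1; the extra graphic supplies 12286.7, so y = 12286.7/14.7 ≈ 835.83.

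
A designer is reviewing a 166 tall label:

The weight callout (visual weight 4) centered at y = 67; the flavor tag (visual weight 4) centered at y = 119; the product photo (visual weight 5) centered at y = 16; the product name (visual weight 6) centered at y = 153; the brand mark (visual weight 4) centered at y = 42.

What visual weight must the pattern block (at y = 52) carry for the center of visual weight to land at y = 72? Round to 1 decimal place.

Existing Σw = 23 (4 + 4 + 5 + 6 + 4); existing moment 4·67 + 4·119 + 5·16 + 6·153 + 4·42 = 1910.
Set Σw·y/Σw = 72: (1910 + 52w) = 72·(23 + w).
Solving: w = (72·23 − 1910) / (52 − 72) = -254 / -20 ≈ 12.70.

w ≈ 12.7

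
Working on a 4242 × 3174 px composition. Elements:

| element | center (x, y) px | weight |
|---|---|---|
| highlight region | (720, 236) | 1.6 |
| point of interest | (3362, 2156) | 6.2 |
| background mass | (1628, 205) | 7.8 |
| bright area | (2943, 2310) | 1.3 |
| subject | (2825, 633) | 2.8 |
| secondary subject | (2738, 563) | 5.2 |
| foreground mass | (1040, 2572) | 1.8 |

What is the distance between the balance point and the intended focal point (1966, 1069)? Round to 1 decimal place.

≈ 377.7 px

Σw = 1.6 + 6.2 + 7.8 + 1.3 + 2.8 + 5.2 + 1.8 = 26.7.
x: (1.6·720 + 6.2·3362 + 7.8·1628 + 1.3·2943 + 2.8·2825 + 5.2·2738 + 1.8·1040) / 26.7 = 62540.3 / 26.7 ≈ 2342.33
y: (1.6·236 + 6.2·2156 + 7.8·205 + 1.3·2310 + 2.8·633 + 5.2·563 + 1.8·2572) / 26.7 = 27676.4 / 26.7 ≈ 1036.57
From (1966, 1069): dx = 376.33, dy = -32.43, so the distance is √(dx²+dy²) ≈ 377.73.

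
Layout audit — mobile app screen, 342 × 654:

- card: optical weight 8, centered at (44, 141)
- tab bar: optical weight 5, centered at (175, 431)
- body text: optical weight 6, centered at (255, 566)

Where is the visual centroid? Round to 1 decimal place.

(145.1, 351.5)

Σw = 8 + 5 + 6 = 19.
Σw·x = 8·44 + 5·175 + 6·255 = 2757, so x̄ = 2757/19 ≈ 145.11.
Σw·y = 8·141 + 5·431 + 6·566 = 6679, so ȳ = 6679/19 ≈ 351.53.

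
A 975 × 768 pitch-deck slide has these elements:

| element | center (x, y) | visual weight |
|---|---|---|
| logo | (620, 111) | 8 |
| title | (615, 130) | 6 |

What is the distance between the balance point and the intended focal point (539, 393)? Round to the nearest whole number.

Total weight = 8 + 6 = 14.
x: (8·620 + 6·615) / 14 = 8650 / 14 ≈ 617.86
y: (8·111 + 6·130) / 14 = 1668 / 14 ≈ 119.14
Offset from (539, 393): Δx ≈ 78.86, Δy ≈ -273.86; distance = √(Δx² + Δy²) ≈ 284.98.

≈ 285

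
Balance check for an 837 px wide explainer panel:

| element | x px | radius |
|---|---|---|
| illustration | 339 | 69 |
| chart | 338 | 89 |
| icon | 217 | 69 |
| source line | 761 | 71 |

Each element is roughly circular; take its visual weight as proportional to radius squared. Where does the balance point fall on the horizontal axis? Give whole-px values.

x ≈ 407

Weights ∝ r²: illustration 69² = 4761, chart 89² = 7921, icon 69² = 4761, source line 71² = 5041; Σw = 22484.
Σw·x = 4761·339 + 7921·338 + 4761·217 + 5041·761 = 9160615, so x̄ = 9160615/22484 ≈ 407.43.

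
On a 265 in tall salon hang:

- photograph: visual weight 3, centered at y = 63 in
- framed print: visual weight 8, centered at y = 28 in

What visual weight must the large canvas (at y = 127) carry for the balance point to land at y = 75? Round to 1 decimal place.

Fixed elements: Σw = 3 + 8 = 11, Σw·y = 3·63 + 8·28 = 413.
For the centroid to hit 75: (413 + w·127) / (11 + w) = 75.
So w = (75·11 − 413)/(127 − 75) = 412/52 ≈ 7.92.

w ≈ 7.9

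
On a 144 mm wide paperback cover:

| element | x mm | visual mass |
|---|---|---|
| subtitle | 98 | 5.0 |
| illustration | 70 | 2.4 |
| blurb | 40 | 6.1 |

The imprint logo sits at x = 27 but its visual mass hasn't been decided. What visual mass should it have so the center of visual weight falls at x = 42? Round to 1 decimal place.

w ≈ 22.3

Known weights sum to 5.0 + 2.4 + 6.1 = 13.5; their moment is 5.0·98 + 2.4·70 + 6.1·40 = 902.0.
Balance at x = 42 requires (902.0 + w·27) / (13.5 + w) = 42.
Rearranging, w·(27 − 42) = 42·13.5 − 902.0 = -335.0, so w ≈ -335.0/-15 = 22.33.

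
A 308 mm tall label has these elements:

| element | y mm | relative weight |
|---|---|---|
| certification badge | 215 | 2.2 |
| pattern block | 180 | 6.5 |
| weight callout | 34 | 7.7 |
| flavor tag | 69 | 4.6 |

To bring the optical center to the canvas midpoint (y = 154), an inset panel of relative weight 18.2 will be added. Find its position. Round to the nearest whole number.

New total weight: (2.2 + 6.5 + 7.7 + 4.6) + 18.2 = 39.2.
y: target moment 39.2×154 = 6036.8; current 2.2·215 + 6.5·180 + 7.7·34 + 4.6·69 = 2222.2; the inset panel supplies 3814.6, so y = 3814.6/18.2 ≈ 209.59.

y ≈ 210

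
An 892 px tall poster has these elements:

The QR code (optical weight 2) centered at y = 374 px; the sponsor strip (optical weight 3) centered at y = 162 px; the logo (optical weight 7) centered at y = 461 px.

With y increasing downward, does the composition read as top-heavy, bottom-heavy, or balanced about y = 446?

top-heavy

Σw = 2 + 3 + 7 = 12.
y: (2·374 + 3·162 + 7·461) / 12 = 4461 / 12 ≈ 371.75
371.8 lies above (smaller y than) the midline 446, so the layout is top-heavy.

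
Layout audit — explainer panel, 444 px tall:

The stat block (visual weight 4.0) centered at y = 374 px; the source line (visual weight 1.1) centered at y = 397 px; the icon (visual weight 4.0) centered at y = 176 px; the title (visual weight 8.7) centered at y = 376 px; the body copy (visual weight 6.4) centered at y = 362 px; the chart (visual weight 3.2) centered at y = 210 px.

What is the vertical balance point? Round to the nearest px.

Total weight = 4.0 + 1.1 + 4.0 + 8.7 + 6.4 + 3.2 = 27.4.
Σw·y = 4.0·374 + 1.1·397 + 4.0·176 + 8.7·376 + 6.4·362 + 3.2·210 = 8896.7, so ȳ = 8896.7/27.4 ≈ 324.70.

y ≈ 325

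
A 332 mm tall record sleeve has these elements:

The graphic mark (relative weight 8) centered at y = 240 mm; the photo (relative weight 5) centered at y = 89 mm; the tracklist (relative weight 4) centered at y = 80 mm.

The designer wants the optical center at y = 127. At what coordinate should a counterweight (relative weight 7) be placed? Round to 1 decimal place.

y ≈ 51.9

New total weight: (8 + 5 + 4) + 7 = 24.
Along y: (2685 + 7·y) / 24 = 127 (existing moment 8·240 + 5·89 + 4·80 = 2685) ⇒ y = (3048 − 2685) / 7 ≈ 51.86.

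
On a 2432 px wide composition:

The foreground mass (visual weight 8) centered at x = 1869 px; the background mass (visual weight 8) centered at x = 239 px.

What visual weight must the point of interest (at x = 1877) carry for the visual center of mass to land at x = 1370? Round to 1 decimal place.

w ≈ 10.0

Known weights sum to 8 + 8 = 16; their moment is 8·1869 + 8·239 = 16864.
Balance at x = 1370 requires (16864 + w·1877) / (16 + w) = 1370.
Solving: w = (1370·16 − 16864) / (1877 − 1370) = 5056 / 507 ≈ 9.97.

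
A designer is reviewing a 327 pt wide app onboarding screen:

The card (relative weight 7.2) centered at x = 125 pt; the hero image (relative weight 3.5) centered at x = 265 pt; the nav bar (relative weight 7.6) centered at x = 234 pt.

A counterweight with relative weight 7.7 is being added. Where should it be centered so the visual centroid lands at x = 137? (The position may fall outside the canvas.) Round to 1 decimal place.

With the counterweight, Σw becomes 7.2 + 3.5 + 7.6 + 7.7 = 26.0.
x: target moment 26.0×137 = 3562.0; current 7.2·125 + 3.5·265 + 7.6·234 = 3605.9; the counterweight supplies -43.9, so x = -43.9/7.7 ≈ -5.70.

x ≈ -5.7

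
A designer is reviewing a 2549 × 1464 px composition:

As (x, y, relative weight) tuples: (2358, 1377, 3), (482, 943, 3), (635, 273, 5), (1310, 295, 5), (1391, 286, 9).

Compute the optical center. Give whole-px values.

Weights sum to 3 + 3 + 5 + 5 + 9 = 25.
x-moment: 3·2358 + 3·482 + 5·635 + 5·1310 + 9·1391 = 30764; centroid 30764/25 ≈ 1230.56.
y-moment: 3·1377 + 3·943 + 5·273 + 5·295 + 9·286 = 12374; centroid 12374/25 ≈ 494.96.

(1231, 495)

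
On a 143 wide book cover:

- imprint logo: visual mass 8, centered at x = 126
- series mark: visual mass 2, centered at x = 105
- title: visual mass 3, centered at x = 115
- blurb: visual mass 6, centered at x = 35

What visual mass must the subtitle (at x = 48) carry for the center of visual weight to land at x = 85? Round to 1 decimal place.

w ≈ 4.3

Known weights sum to 8 + 2 + 3 + 6 = 19; their moment is 8·126 + 2·105 + 3·115 + 6·35 = 1773.
For the centroid to hit 85: (1773 + w·48) / (19 + w) = 85.
Solving: w = (85·19 − 1773) / (48 − 85) = -158 / -37 ≈ 4.27.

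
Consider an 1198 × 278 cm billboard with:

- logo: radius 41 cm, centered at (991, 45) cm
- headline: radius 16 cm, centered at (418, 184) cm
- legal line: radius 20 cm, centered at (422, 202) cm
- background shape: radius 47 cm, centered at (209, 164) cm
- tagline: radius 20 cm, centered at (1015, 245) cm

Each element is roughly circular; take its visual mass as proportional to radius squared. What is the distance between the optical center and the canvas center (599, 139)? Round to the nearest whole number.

Weights ∝ r²: logo 41² = 1681, headline 16² = 256, legal line 20² = 400, background shape 47² = 2209, tagline 20² = 400; Σw = 4946.
Σw·x = 1681·991 + 256·418 + 400·422 + 2209·209 + 400·1015 = 2809360, so x̄ = 2809360/4946 ≈ 568.01.
Σw·y = 1681·45 + 256·184 + 400·202 + 2209·164 + 400·245 = 663825, so ȳ = 663825/4946 ≈ 134.21.
From (599, 139): dx = -30.99, dy = -4.79, so the distance is √(dx²+dy²) ≈ 31.36.

≈ 31 cm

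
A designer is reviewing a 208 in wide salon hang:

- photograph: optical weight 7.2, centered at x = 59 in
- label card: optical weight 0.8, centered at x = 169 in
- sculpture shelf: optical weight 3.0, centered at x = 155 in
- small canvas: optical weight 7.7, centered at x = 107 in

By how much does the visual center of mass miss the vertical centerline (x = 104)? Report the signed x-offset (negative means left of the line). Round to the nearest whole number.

Σw = 7.2 + 0.8 + 3.0 + 7.7 = 18.7.
x-moment: 7.2·59 + 0.8·169 + 3.0·155 + 7.7·107 = 1848.9; centroid 1848.9/18.7 ≈ 98.87.
Against x = 104, that's 98.87 − 104 = -5.13.

≈ -5 in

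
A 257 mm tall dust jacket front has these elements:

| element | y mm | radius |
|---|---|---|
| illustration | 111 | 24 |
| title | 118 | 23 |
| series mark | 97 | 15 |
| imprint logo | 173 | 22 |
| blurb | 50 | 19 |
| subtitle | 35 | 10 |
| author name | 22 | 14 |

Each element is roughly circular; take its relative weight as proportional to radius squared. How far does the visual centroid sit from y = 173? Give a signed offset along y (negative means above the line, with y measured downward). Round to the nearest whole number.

≈ -69 mm

r² weights: illustration 24² = 576, title 23² = 529, series mark 15² = 225, imprint logo 22² = 484, blurb 19² = 361, subtitle 10² = 100, author name 14² = 196. Total = 2471.
y-moment: 576·111 + 529·118 + 225·97 + 484·173 + 361·50 + 100·35 + 196·22 = 257777; centroid 257777/2471 ≈ 104.32.
Against y = 173, that's 104.32 − 173 = -68.68.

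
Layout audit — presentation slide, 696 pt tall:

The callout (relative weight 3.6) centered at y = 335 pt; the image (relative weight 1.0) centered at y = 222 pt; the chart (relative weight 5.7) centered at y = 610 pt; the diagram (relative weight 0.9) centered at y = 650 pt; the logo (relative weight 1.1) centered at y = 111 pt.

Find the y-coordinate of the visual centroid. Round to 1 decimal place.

y ≈ 456.3

Σw = 3.6 + 1.0 + 5.7 + 0.9 + 1.1 = 12.3.
Σw·y = 3.6·335 + 1.0·222 + 5.7·610 + 0.9·650 + 1.1·111 = 5612.1, so ȳ = 5612.1/12.3 ≈ 456.27.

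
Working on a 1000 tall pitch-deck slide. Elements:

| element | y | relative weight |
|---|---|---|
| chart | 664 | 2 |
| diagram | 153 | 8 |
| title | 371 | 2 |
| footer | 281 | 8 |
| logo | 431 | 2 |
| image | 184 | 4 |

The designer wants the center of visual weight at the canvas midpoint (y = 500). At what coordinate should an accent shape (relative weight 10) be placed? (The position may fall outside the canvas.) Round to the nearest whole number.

New total weight: (2 + 8 + 2 + 8 + 2 + 4) + 10 = 36.
y: target moment 36×500 = 18000; current 2·664 + 8·153 + 2·371 + 8·281 + 2·431 + 4·184 = 7140; the accent shape supplies 10860, so y = 10860/10 ≈ 1086.00.

y ≈ 1086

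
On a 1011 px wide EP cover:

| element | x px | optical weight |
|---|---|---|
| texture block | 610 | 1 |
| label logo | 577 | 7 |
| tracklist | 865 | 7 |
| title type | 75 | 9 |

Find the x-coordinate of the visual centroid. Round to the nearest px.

Weights sum to 1 + 7 + 7 + 9 = 24.
x: (1·610 + 7·577 + 7·865 + 9·75) / 24 = 11379 / 24 ≈ 474.12

x ≈ 474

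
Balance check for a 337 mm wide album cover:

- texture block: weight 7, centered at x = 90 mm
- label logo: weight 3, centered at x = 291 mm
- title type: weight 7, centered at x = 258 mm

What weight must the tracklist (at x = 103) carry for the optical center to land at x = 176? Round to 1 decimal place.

w ≈ 4.3

Known weights sum to 7 + 3 + 7 = 17; their moment is 7·90 + 3·291 + 7·258 = 3309.
For the centroid to hit 176: (3309 + w·103) / (17 + w) = 176.
Rearranging, w·(103 − 176) = 176·17 − 3309 = -317, so w ≈ -317/-73 = 4.34.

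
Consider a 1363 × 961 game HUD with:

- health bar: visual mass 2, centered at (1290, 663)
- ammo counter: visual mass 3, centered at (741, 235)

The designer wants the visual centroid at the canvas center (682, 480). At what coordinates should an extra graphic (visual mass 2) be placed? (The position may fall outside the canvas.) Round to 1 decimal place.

After adding the extra graphic, total weight = 2 + 3 + 2 = 7.
x: need Σw·x = 7·682 = 4774. Existing = 2·1290 + 3·741 = 4803. Remainder -29 / 2 ≈ -14.50.
y: need Σw·y = 7·480 = 3360. Existing = 2·663 + 3·235 = 2031. Remainder 1329 / 2 ≈ 664.50.

(-14.5, 664.5)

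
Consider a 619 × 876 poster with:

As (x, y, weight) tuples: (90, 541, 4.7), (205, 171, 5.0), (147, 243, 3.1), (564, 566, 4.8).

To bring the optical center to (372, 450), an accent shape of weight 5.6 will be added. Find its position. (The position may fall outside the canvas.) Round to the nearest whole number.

(718, 638)

New total weight: (4.7 + 5.0 + 3.1 + 4.8) + 5.6 = 23.2.
x: need Σw·x = 23.2·372 = 8630.4. Existing = 4.7·90 + 5.0·205 + 3.1·147 + 4.8·564 = 4610.9. Remainder 4019.5 / 5.6 ≈ 717.77.
y: need Σw·y = 23.2·450 = 10440.0. Existing = 4.7·541 + 5.0·171 + 3.1·243 + 4.8·566 = 6867.8. Remainder 3572.2 / 5.6 ≈ 637.89.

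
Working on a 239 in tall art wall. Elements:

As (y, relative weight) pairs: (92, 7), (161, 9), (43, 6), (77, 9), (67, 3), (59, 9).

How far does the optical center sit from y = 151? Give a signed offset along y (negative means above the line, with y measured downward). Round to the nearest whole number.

Total weight = 7 + 9 + 6 + 9 + 3 + 9 = 43.
y-moment: 7·92 + 9·161 + 6·43 + 9·77 + 3·67 + 9·59 = 3776; centroid 3776/43 ≈ 87.81.
Difference: 87.81 − 151 ≈ -63.19.

≈ -63 in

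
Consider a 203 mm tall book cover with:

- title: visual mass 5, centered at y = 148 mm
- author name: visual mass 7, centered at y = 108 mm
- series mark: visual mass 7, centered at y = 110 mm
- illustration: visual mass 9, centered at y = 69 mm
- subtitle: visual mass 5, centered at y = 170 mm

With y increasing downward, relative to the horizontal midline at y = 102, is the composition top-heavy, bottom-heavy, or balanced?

bottom-heavy

Σw = 5 + 7 + 7 + 9 + 5 = 33.
y-moment: 5·148 + 7·108 + 7·110 + 9·69 + 5·170 = 3737; centroid 3737/33 ≈ 113.24.
113.2 lies below (larger y than) the midline 102, so the layout is bottom-heavy.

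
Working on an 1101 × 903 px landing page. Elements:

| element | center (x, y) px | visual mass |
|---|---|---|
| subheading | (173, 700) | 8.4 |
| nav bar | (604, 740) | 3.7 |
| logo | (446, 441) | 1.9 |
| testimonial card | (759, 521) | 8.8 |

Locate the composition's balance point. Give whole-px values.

(492, 616)

Σw = 8.4 + 3.7 + 1.9 + 8.8 = 22.8.
x: (8.4·173 + 3.7·604 + 1.9·446 + 8.8·759) / 22.8 = 11214.6 / 22.8 ≈ 491.87
y: (8.4·700 + 3.7·740 + 1.9·441 + 8.8·521) / 22.8 = 14040.7 / 22.8 ≈ 615.82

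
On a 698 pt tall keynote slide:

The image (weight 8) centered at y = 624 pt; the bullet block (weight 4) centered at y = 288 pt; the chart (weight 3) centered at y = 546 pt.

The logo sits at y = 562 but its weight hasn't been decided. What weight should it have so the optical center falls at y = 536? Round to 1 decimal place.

w ≈ 9.9

Known weights sum to 8 + 4 + 3 = 15; their moment is 8·624 + 4·288 + 3·546 = 7782.
Set Σw·y/Σw = 536: (7782 + 562w) = 536·(15 + w).
Solving: w = (536·15 − 7782) / (562 − 536) = 258 / 26 ≈ 9.92.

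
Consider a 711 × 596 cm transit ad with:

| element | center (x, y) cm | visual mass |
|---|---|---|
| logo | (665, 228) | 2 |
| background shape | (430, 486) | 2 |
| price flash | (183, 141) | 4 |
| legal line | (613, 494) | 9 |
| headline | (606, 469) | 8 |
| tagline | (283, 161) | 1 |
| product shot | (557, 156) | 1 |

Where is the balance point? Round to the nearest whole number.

(523, 389)

Weights sum to 2 + 2 + 4 + 9 + 8 + 1 + 1 = 27.
x: moment 14127 / weight 27 ≈ 523.22
y: moment 10507 / weight 27 ≈ 389.15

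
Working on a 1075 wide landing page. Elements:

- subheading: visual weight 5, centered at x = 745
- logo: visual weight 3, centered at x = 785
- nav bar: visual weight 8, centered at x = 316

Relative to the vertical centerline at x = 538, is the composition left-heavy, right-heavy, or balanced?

Total weight = 5 + 3 + 8 = 16.
x: (5·745 + 3·785 + 8·316) / 16 = 8608 / 16 ≈ 538.00
That equals the midline 538 — balanced.

balanced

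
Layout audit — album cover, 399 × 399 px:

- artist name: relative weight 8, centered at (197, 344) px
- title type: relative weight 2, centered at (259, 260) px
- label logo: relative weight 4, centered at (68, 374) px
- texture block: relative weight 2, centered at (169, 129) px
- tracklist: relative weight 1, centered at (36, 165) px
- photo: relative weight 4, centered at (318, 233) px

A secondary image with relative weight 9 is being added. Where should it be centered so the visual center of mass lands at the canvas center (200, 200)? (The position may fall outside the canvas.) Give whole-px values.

After adding the secondary image, total weight = 8 + 2 + 4 + 2 + 1 + 4 + 9 = 30.
x: target moment 30×200 = 6000; current 8·197 + 2·259 + 4·68 + 2·169 + 1·36 + 4·318 = 4012; the secondary image supplies 1988, so x = 1988/9 ≈ 220.89.
y: target moment 30×200 = 6000; current 8·344 + 2·260 + 4·374 + 2·129 + 1·165 + 4·233 = 6123; the secondary image supplies -123, so y = -123/9 ≈ -13.67.

(221, -14)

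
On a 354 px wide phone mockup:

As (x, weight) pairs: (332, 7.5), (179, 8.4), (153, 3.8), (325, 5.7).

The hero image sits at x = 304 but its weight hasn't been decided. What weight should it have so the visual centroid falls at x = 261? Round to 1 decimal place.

Fixed elements: Σw = 7.5 + 8.4 + 3.8 + 5.7 = 25.4, Σw·x = 7.5·332 + 8.4·179 + 3.8·153 + 5.7·325 = 6427.5.
For the centroid to hit 261: (6427.5 + w·304) / (25.4 + w) = 261.
Rearranging, w·(304 − 261) = 261·25.4 − 6427.5 = 201.9, so w ≈ 201.9/43 = 4.70.

w ≈ 4.7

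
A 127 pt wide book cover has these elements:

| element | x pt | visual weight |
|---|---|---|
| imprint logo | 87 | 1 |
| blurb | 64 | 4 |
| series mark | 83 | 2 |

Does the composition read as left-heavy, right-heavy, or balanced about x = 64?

Σw = 1 + 4 + 2 = 7.
x: (1·87 + 4·64 + 2·83) / 7 = 509 / 7 ≈ 72.71
72.7 vs midline 64 → right-heavy.

right-heavy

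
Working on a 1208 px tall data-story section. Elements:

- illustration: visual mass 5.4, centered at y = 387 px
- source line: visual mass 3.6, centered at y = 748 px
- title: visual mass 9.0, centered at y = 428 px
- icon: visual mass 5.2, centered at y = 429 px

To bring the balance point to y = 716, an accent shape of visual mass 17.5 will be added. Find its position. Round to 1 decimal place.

With the accent shape, Σw becomes 5.4 + 3.6 + 9.0 + 5.2 + 17.5 = 40.7.
y: need Σw·y = 40.7·716 = 29141.2. Existing = 5.4·387 + 3.6·748 + 9.0·428 + 5.2·429 = 10865.4. Remainder 18275.8 / 17.5 ≈ 1044.33.

y ≈ 1044.3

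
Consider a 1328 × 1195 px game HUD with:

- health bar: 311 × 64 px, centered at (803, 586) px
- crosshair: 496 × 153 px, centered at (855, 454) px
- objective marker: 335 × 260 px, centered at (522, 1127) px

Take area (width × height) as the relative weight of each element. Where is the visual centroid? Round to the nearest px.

Areas: health bar 311·64 = 19904, crosshair 496·153 = 75888, objective marker 335·260 = 87100. Total weight = 182892.
x: (19904·803 + 75888·855 + 87100·522) / 182892 = 126333352 / 182892 ≈ 690.75
y: (19904·586 + 75888·454 + 87100·1127) / 182892 = 144278596 / 182892 ≈ 788.87

(691, 789)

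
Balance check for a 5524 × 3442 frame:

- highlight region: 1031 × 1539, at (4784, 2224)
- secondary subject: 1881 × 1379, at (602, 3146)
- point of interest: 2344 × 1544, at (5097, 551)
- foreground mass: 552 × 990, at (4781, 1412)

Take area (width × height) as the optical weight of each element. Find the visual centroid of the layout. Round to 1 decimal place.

(3619.8, 1731.9)

Areas → weights: highlight region 1031·1539 = 1586709, secondary subject 1881·1379 = 2593899, point of interest 2344·1544 = 3619136, foreground mass 552·990 = 546480; Σw = 8346224.
x-moment: 1586709·4784 + 2593899·602 + 3619136·5097 + 546480·4781 = 30211800126; centroid 30211800126/8346224 ≈ 3619.82.
y-moment: 1586709·2224 + 2593899·3146 + 3619136·551 + 546480·1412 = 14455020766; centroid 14455020766/8346224 ≈ 1731.92.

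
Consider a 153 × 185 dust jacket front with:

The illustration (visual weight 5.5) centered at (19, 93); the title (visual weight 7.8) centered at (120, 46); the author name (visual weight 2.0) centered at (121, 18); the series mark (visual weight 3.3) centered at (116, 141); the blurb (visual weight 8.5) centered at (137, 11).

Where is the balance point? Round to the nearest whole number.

(104, 54)

Total weight = 5.5 + 7.8 + 2.0 + 3.3 + 8.5 = 27.1.
x-moment: 5.5·19 + 7.8·120 + 2.0·121 + 3.3·116 + 8.5·137 = 2829.8; centroid 2829.8/27.1 ≈ 104.42.
y-moment: 5.5·93 + 7.8·46 + 2.0·18 + 3.3·141 + 8.5·11 = 1465.1; centroid 1465.1/27.1 ≈ 54.06.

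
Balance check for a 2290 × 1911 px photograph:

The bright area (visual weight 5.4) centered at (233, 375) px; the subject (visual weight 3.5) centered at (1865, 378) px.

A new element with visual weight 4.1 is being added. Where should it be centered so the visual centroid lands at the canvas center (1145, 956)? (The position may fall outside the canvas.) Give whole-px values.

New total weight: (5.4 + 3.5) + 4.1 = 13.0.
Along x: (7785.7 + 4.1·x) / 13.0 = 1145 (existing moment 5.4·233 + 3.5·1865 = 7785.7) ⇒ x = (14885.0 − 7785.7) / 4.1 ≈ 1731.54.
Along y: (3348.0 + 4.1·y) / 13.0 = 956 (existing moment 5.4·375 + 3.5·378 = 3348.0) ⇒ y = (12428.0 − 3348.0) / 4.1 ≈ 2214.63.

(1732, 2215)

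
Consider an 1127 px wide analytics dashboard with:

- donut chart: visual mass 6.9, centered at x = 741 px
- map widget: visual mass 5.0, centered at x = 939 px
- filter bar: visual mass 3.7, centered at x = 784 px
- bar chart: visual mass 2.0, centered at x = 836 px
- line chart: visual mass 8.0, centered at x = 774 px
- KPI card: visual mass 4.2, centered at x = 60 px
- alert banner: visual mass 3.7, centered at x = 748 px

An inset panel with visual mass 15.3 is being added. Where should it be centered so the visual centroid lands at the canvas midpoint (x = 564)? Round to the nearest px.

x ≈ 257

After adding the inset panel, total weight = 6.9 + 5.0 + 3.7 + 2.0 + 8.0 + 4.2 + 3.7 + 15.3 = 48.8.
x: need Σw·x = 48.8·564 = 27523.2. Existing = 6.9·741 + 5.0·939 + 3.7·784 + 2.0·836 + 8.0·774 + 4.2·60 + 3.7·748 = 23592.3. Remainder 3930.9 / 15.3 ≈ 256.92.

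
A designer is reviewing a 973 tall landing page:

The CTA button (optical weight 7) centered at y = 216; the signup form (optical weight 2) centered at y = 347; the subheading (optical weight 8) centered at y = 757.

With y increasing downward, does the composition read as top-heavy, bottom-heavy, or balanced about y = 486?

balanced

Weights sum to 7 + 2 + 8 = 17.
y: (7·216 + 2·347 + 8·757) / 17 = 8262 / 17 ≈ 486.00
The centroid 486.00 matches the midline at 486, so the layout is balanced.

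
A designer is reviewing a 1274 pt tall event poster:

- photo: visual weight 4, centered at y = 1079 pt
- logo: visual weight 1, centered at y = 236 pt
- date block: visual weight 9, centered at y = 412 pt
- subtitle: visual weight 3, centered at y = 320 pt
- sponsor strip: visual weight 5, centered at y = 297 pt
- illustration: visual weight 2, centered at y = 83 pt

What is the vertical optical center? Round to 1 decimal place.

y ≈ 453.0

Total weight = 4 + 1 + 9 + 3 + 5 + 2 = 24.
y: moment 10871 / weight 24 ≈ 452.96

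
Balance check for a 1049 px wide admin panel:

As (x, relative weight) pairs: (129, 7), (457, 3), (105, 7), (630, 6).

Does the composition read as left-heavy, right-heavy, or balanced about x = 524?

left-heavy

Total weight = 7 + 3 + 7 + 6 = 23.
x-moment: 7·129 + 3·457 + 7·105 + 6·630 = 6789; centroid 6789/23 ≈ 295.17.
Since 295.2 is left of 524, the composition reads left-heavy.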